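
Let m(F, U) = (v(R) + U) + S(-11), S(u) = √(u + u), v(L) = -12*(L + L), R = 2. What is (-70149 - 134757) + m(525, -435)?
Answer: -205389 + I*√22 ≈ -2.0539e+5 + 4.6904*I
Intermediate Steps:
v(L) = -24*L
S(u) = √2*√u (S(u) = √(2*u) = √2*√u)
m(F, U) = -48 + U + I*√22 (m(F, U) = (-24*2 + U) + √2*√(-11) = (-48 + U) + √2*(I*√11) = (-48 + U) + I*√22 = -48 + U + I*√22)
(-70149 - 134757) + m(525, -435) = (-70149 - 134757) + (-48 - 435 + I*√22) = -204906 + (-483 + I*√22) = -205389 + I*√22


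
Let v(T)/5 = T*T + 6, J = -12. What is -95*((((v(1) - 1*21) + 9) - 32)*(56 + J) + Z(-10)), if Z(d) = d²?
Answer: 28120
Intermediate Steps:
v(T) = 30 + 5*T² (v(T) = 5*(T*T + 6) = 5*(T² + 6) = 5*(6 + T²) = 30 + 5*T²)
-95*((((v(1) - 1*21) + 9) - 32)*(56 + J) + Z(-10)) = -95*(((((30 + 5*1²) - 1*21) + 9) - 32)*(56 - 12) + (-10)²) = -95*(((((30 + 5*1) - 21) + 9) - 32)*44 + 100) = -95*(((((30 + 5) - 21) + 9) - 32)*44 + 100) = -95*((((35 - 21) + 9) - 32)*44 + 100) = -95*(((14 + 9) - 32)*44 + 100) = -95*((23 - 32)*44 + 100) = -95*(-9*44 + 100) = -95*(-396 + 100) = -95*(-296) = 28120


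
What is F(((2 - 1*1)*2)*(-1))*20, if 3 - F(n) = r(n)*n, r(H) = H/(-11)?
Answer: 740/11 ≈ 67.273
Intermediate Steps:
r(H) = -H/11 (r(H) = H*(-1/11) = -H/11)
F(n) = 3 + n**2/11 (F(n) = 3 - (-n/11)*n = 3 - (-1)*n**2/11 = 3 + n**2/11)
F(((2 - 1*1)*2)*(-1))*20 = (3 + (((2 - 1*1)*2)*(-1))**2/11)*20 = (3 + (((2 - 1)*2)*(-1))**2/11)*20 = (3 + ((1*2)*(-1))**2/11)*20 = (3 + (2*(-1))**2/11)*20 = (3 + (1/11)*(-2)**2)*20 = (3 + (1/11)*4)*20 = (3 + 4/11)*20 = (37/11)*20 = 740/11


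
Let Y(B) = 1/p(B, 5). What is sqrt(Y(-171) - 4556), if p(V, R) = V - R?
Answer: I*sqrt(8820427)/44 ≈ 67.498*I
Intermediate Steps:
Y(B) = 1/(-5 + B) (Y(B) = 1/(B - 1*5) = 1/(B - 5) = 1/(-5 + B))
sqrt(Y(-171) - 4556) = sqrt(1/(-5 - 171) - 4556) = sqrt(1/(-176) - 4556) = sqrt(-1/176 - 4556) = sqrt(-801857/176) = I*sqrt(8820427)/44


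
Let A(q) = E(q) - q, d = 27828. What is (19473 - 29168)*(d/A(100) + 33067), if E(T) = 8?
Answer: -7305996880/23 ≈ -3.1765e+8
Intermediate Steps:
A(q) = 8 - q
(19473 - 29168)*(d/A(100) + 33067) = (19473 - 29168)*(27828/(8 - 1*100) + 33067) = -9695*(27828/(8 - 100) + 33067) = -9695*(27828/(-92) + 33067) = -9695*(27828*(-1/92) + 33067) = -9695*(-6957/23 + 33067) = -9695*753584/23 = -7305996880/23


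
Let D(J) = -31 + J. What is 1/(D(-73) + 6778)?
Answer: 1/6674 ≈ 0.00014984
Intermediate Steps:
1/(D(-73) + 6778) = 1/((-31 - 73) + 6778) = 1/(-104 + 6778) = 1/6674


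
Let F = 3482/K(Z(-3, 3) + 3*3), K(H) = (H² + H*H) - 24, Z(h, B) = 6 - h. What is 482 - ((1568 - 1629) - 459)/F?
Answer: 1001402/1741 ≈ 575.19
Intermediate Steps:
K(H) = -24 + 2*H² (K(H) = (H² + H²) - 24 = 2*H² - 24 = -24 + 2*H²)
F = 1741/312 (F = 3482/(-24 + 2*((6 - 1*(-3)) + 3*3)²) = 3482/(-24 + 2*((6 + 3) + 9)²) = 3482/(-24 + 2*(9 + 9)²) = 3482/(-24 + 2*18²) = 3482/(-24 + 2*324) = 3482/(-24 + 648) = 3482/624 = 3482*(1/624) = 1741/312 ≈ 5.5801)
482 - ((1568 - 1629) - 459)/F = 482 - ((1568 - 1629) - 459)/1741/312 = 482 - (-61 - 459)*312/1741 = 482 - (-520)*312/1741 = 482 - 1*(-162240/1741) = 482 + 162240/1741 = 1001402/1741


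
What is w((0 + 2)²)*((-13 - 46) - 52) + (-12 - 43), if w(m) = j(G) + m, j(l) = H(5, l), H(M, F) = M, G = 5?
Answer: -1054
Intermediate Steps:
j(l) = 5
w(m) = 5 + m
w((0 + 2)²)*((-13 - 46) - 52) + (-12 - 43) = (5 + (0 + 2)²)*((-13 - 46) - 52) + (-12 - 43) = (5 + 2²)*(-59 - 52) - 55 = (5 + 4)*(-111) - 55 = 9*(-111) - 55 = -999 - 55 = -1054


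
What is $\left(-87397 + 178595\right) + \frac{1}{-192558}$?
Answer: $\frac{17560904483}{192558} \approx 91198.0$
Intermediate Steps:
$\left(-87397 + 178595\right) + \frac{1}{-192558} = 91198 - \frac{1}{192558} = \frac{17560904483}{192558}$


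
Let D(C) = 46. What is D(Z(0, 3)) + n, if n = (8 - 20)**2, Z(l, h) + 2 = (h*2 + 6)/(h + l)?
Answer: 190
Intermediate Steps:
Z(l, h) = -2 + (6 + 2*h)/(h + l) (Z(l, h) = -2 + (h*2 + 6)/(h + l) = -2 + (2*h + 6)/(h + l) = -2 + (6 + 2*h)/(h + l))
n = 144 (n = (-12)**2 = 144)
D(Z(0, 3)) + n = 46 + 144 = 190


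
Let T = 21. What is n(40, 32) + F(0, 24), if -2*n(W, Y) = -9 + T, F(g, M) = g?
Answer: -6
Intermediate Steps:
n(W, Y) = -6 (n(W, Y) = -(-9 + 21)/2 = -1/2*12 = -6)
n(40, 32) + F(0, 24) = -6 + 0 = -6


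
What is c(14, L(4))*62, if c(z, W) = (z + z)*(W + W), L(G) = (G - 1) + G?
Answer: 24304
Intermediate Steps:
L(G) = -1 + 2*G (L(G) = (-1 + G) + G = -1 + 2*G)
c(z, W) = 4*W*z (c(z, W) = (2*z)*(2*W) = 4*W*z)
c(14, L(4))*62 = (4*(-1 + 2*4)*14)*62 = (4*(-1 + 8)*14)*62 = (4*7*14)*62 = 392*62 = 24304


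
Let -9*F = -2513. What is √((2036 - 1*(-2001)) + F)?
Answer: √38846/3 ≈ 65.698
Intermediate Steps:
F = 2513/9 (F = -⅑*(-2513) = 2513/9 ≈ 279.22)
√((2036 - 1*(-2001)) + F) = √((2036 - 1*(-2001)) + 2513/9) = √((2036 + 2001) + 2513/9) = √(4037 + 2513/9) = √(38846/9) = √38846/3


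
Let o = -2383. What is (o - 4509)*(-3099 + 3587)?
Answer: -3363296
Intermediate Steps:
(o - 4509)*(-3099 + 3587) = (-2383 - 4509)*(-3099 + 3587) = -6892*488 = -3363296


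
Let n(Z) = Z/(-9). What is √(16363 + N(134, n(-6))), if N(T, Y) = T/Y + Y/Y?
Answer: √16565 ≈ 128.71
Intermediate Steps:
n(Z) = -Z/9 (n(Z) = Z*(-⅑) = -Z/9)
N(T, Y) = 1 + T/Y (N(T, Y) = T/Y + 1 = 1 + T/Y)
√(16363 + N(134, n(-6))) = √(16363 + (134 - ⅑*(-6))/((-⅑*(-6)))) = √(16363 + (134 + ⅔)/(⅔)) = √(16363 + (3/2)*(404/3)) = √(16363 + 202) = √16565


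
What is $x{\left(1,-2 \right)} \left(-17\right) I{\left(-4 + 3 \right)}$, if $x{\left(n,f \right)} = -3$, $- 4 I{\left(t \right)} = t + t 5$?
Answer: $\frac{153}{2} \approx 76.5$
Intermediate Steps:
$I{\left(t \right)} = - \frac{3 t}{2}$ ($I{\left(t \right)} = - \frac{t + t 5}{4} = - \frac{t + 5 t}{4} = - \frac{6 t}{4} = - \frac{3 t}{2}$)
$x{\left(1,-2 \right)} \left(-17\right) I{\left(-4 + 3 \right)} = \left(-3\right) \left(-17\right) \left(- \frac{3 \left(-4 + 3\right)}{2}\right) = 51 \left(\left(- \frac{3}{2}\right) \left(-1\right)\right) = 51 \cdot \frac{3}{2} = \frac{153}{2}$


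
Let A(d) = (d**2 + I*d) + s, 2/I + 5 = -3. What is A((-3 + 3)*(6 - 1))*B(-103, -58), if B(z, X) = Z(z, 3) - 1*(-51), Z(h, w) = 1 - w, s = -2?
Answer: -98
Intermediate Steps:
I = -1/4 (I = 2/(-5 - 3) = 2/(-8) = 2*(-1/8) = -1/4 ≈ -0.25000)
A(d) = -2 + d**2 - d/4 (A(d) = (d**2 - d/4) - 2 = -2 + d**2 - d/4)
B(z, X) = 49 (B(z, X) = (1 - 1*3) - 1*(-51) = (1 - 3) + 51 = -2 + 51 = 49)
A((-3 + 3)*(6 - 1))*B(-103, -58) = (-2 + ((-3 + 3)*(6 - 1))**2 - (-3 + 3)*(6 - 1)/4)*49 = (-2 + (0*5)**2 - 0*5)*49 = (-2 + 0**2 - 1/4*0)*49 = (-2 + 0 + 0)*49 = -2*49 = -98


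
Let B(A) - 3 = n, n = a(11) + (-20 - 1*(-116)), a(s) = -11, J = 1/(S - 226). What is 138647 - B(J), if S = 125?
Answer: 138559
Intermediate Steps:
J = -1/101 (J = 1/(125 - 226) = 1/(-101) = -1/101 ≈ -0.0099010)
n = 85 (n = -11 + (-20 - 1*(-116)) = -11 + (-20 + 116) = -11 + 96 = 85)
B(A) = 88 (B(A) = 3 + 85 = 88)
138647 - B(J) = 138647 - 1*88 = 138647 - 88 = 138559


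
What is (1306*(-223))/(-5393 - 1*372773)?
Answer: 145619/189083 ≈ 0.77013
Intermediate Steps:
(1306*(-223))/(-5393 - 1*372773) = -291238/(-5393 - 372773) = -291238/(-378166) = -291238*(-1/378166) = 145619/189083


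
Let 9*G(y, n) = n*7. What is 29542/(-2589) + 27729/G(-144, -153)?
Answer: -75305879/308091 ≈ -244.43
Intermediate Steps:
G(y, n) = 7*n/9 (G(y, n) = (n*7)/9 = (7*n)/9 = 7*n/9)
29542/(-2589) + 27729/G(-144, -153) = 29542/(-2589) + 27729/(((7/9)*(-153))) = 29542*(-1/2589) + 27729/(-119) = -29542/2589 + 27729*(-1/119) = -29542/2589 - 27729/119 = -75305879/308091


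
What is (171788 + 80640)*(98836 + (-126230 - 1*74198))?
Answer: -25644665376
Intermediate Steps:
(171788 + 80640)*(98836 + (-126230 - 1*74198)) = 252428*(98836 + (-126230 - 74198)) = 252428*(98836 - 200428) = 252428*(-101592) = -25644665376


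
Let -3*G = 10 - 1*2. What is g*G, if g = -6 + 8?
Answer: -16/3 ≈ -5.3333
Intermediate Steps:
G = -8/3 (G = -(10 - 1*2)/3 = -(10 - 2)/3 = -⅓*8 = -8/3 ≈ -2.6667)
g = 2
g*G = 2*(-8/3) = -16/3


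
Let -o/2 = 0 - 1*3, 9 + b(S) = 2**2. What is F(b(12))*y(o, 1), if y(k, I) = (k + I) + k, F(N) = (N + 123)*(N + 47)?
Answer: 64428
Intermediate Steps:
b(S) = -5 (b(S) = -9 + 2**2 = -9 + 4 = -5)
F(N) = (47 + N)*(123 + N) (F(N) = (123 + N)*(47 + N) = (47 + N)*(123 + N))
o = 6 (o = -2*(0 - 1*3) = -2*(0 - 3) = -2*(-3) = 6)
y(k, I) = I + 2*k (y(k, I) = (I + k) + k = I + 2*k)
F(b(12))*y(o, 1) = (5781 + (-5)**2 + 170*(-5))*(1 + 2*6) = (5781 + 25 - 850)*(1 + 12) = 4956*13 = 64428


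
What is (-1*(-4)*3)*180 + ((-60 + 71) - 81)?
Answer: 2090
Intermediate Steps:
(-1*(-4)*3)*180 + ((-60 + 71) - 81) = (4*3)*180 + (11 - 81) = 12*180 - 70 = 2160 - 70 = 2090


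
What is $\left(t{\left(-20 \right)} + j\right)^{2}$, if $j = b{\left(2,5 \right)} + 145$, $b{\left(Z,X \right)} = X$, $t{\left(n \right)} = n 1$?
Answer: $16900$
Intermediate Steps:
$t{\left(n \right)} = n$
$j = 150$ ($j = 5 + 145 = 150$)
$\left(t{\left(-20 \right)} + j\right)^{2} = \left(-20 + 150\right)^{2} = 130^{2} = 16900$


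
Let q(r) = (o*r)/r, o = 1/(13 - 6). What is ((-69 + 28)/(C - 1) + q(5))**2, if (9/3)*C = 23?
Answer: 707281/19600 ≈ 36.086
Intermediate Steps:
C = 23/3 (C = (1/3)*23 = 23/3 ≈ 7.6667)
o = 1/7 ≈ 0.14286
q(r) = 1/7 (q(r) = (r/7)/r = 1/7)
((-69 + 28)/(C - 1) + q(5))**2 = ((-69 + 28)/(23/3 - 1) + 1/7)**2 = (-41/20/3 + 1/7)**2 = (-41*3/20 + 1/7)**2 = (-123/20 + 1/7)**2 = (-841/140)**2 = 707281/19600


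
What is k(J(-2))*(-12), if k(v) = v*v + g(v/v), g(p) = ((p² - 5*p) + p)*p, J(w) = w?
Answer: -12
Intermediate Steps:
g(p) = p*(p² - 4*p) (g(p) = (p² - 4*p)*p = p*(p² - 4*p))
k(v) = -3 + v² (k(v) = v*v + (v/v)²*(-4 + v/v) = v² + 1²*(-4 + 1) = v² + 1*(-3) = v² - 3 = -3 + v²)
k(J(-2))*(-12) = (-3 + (-2)²)*(-12) = (-3 + 4)*(-12) = 1*(-12) = -12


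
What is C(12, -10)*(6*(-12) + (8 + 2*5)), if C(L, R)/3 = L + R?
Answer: -324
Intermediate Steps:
C(L, R) = 3*L + 3*R (C(L, R) = 3*(L + R) = 3*L + 3*R)
C(12, -10)*(6*(-12) + (8 + 2*5)) = (3*12 + 3*(-10))*(6*(-12) + (8 + 2*5)) = (36 - 30)*(-72 + (8 + 10)) = 6*(-72 + 18) = 6*(-54) = -324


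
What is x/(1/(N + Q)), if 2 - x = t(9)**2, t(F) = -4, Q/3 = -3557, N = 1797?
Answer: 124236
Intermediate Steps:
Q = -10671 (Q = 3*(-3557) = -10671)
x = -14 (x = 2 - 1*(-4)**2 = 2 - 1*16 = 2 - 16 = -14)
x/(1/(N + Q)) = -14/(1/(1797 - 10671)) = -14/(1/(-8874)) = -14/(-1/8874) = -14*(-8874) = 124236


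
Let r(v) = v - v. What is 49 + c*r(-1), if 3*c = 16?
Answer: 49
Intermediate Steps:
c = 16/3 (c = (⅓)*16 = 16/3 ≈ 5.3333)
r(v) = 0
49 + c*r(-1) = 49 + (16/3)*0 = 49 + 0 = 49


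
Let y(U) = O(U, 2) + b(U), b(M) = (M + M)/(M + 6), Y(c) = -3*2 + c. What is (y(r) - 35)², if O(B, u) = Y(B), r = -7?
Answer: 1156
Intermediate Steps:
Y(c) = -6 + c
b(M) = 2*M/(6 + M) (b(M) = (2*M)/(6 + M) = 2*M/(6 + M))
O(B, u) = -6 + B
y(U) = -6 + U + 2*U/(6 + U) (y(U) = (-6 + U) + 2*U/(6 + U) = -6 + U + 2*U/(6 + U))
(y(r) - 35)² = ((-36 + (-7)² + 2*(-7))/(6 - 7) - 35)² = ((-36 + 49 - 14)/(-1) - 35)² = (-1*(-1) - 35)² = (1 - 35)² = (-34)² = 1156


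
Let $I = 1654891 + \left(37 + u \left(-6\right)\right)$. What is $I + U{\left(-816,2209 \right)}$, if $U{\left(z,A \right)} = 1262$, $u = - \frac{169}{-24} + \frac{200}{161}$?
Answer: $\frac{1066554351}{644} \approx 1.6561 \cdot 10^{6}$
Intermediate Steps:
$u = \frac{32009}{3864}$ ($u = \left(-169\right) \left(- \frac{1}{24}\right) + 200 \cdot \frac{1}{161} = \frac{169}{24} + \frac{200}{161} = \frac{32009}{3864} \approx 8.2839$)
$I = \frac{1065741623}{644}$ ($I = 1654891 + \left(37 + \frac{32009}{3864} \left(-6\right)\right) = 1654891 + \left(37 - \frac{32009}{644}\right) = 1654891 - \frac{8181}{644} = \frac{1065741623}{644} \approx 1.6549 \cdot 10^{6}$)
$I + U{\left(-816,2209 \right)} = \frac{1065741623}{644} + 1262 = \frac{1066554351}{644}$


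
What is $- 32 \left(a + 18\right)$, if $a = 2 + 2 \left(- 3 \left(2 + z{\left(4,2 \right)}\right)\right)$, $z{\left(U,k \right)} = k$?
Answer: $128$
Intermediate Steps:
$a = -22$ ($a = 2 + 2 \left(- 3 \left(2 + 2\right)\right) = 2 + 2 \left(\left(-3\right) 4\right) = 2 + 2 \left(-12\right) = 2 - 24 = -22$)
$- 32 \left(a + 18\right) = - 32 \left(-22 + 18\right) = \left(-32\right) \left(-4\right) = 128$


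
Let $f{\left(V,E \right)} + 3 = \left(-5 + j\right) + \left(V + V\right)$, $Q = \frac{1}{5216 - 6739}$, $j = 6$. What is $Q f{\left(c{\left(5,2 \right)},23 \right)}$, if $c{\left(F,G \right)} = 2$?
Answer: $- \frac{2}{1523} \approx -0.0013132$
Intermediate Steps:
$Q = - \frac{1}{1523}$ ($Q = \frac{1}{-1523} = - \frac{1}{1523} \approx -0.0006566$)
$f{\left(V,E \right)} = -2 + 2 V$ ($f{\left(V,E \right)} = -3 + \left(\left(-5 + 6\right) + \left(V + V\right)\right) = -3 + \left(1 + 2 V\right) = -2 + 2 V$)
$Q f{\left(c{\left(5,2 \right)},23 \right)} = - \frac{-2 + 2 \cdot 2}{1523} = - \frac{-2 + 4}{1523} = \left(- \frac{1}{1523}\right) 2 = - \frac{2}{1523}$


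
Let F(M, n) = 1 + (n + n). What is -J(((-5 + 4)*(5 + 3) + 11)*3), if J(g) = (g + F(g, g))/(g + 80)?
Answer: -28/89 ≈ -0.31461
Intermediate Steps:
F(M, n) = 1 + 2*n
J(g) = (1 + 3*g)/(80 + g) (J(g) = (g + (1 + 2*g))/(g + 80) = (1 + 3*g)/(80 + g))
-J(((-5 + 4)*(5 + 3) + 11)*3) = -(1 + 3*(((-5 + 4)*(5 + 3) + 11)*3))/(80 + ((-5 + 4)*(5 + 3) + 11)*3) = -(1 + 3*((-1*8 + 11)*3))/(80 + (-1*8 + 11)*3) = -(1 + 3*((-8 + 11)*3))/(80 + (-8 + 11)*3) = -(1 + 3*(3*3))/(80 + 3*3) = -(1 + 3*9)/(80 + 9) = -(1 + 27)/89 = -28/89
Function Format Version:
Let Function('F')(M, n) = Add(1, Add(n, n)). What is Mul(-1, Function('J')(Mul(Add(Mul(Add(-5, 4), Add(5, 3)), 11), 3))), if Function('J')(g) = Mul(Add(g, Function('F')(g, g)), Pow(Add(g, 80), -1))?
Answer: Rational(-28, 89) ≈ -0.31461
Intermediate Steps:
Function('F')(M, n) = Add(1, Mul(2, n))
Function('J')(g) = Mul(Pow(Add(80, g), -1), Add(1, Mul(3, g))) (Function('J')(g) = Mul(Add(g, Add(1, Mul(2, g))), Pow(Add(g, 80), -1)) = Mul(Add(1, Mul(3, g)), Pow(Add(80, g), -1)) = Mul(Pow(Add(80, g), -1), Add(1, Mul(3, g))))
Mul(-1, Function('J')(Mul(Add(Mul(Add(-5, 4), Add(5, 3)), 11), 3))) = Mul(-1, Mul(Pow(Add(80, Mul(Add(Mul(Add(-5, 4), Add(5, 3)), 11), 3)), -1), Add(1, Mul(3, Mul(Add(Mul(Add(-5, 4), Add(5, 3)), 11), 3))))) = Mul(-1, Mul(Pow(Add(80, Mul(Add(Mul(-1, 8), 11), 3)), -1), Add(1, Mul(3, Mul(Add(Mul(-1, 8), 11), 3))))) = Mul(-1, Mul(Pow(Add(80, Mul(Add(-8, 11), 3)), -1), Add(1, Mul(3, Mul(Add(-8, 11), 3))))) = Mul(-1, Mul(Pow(Add(80, Mul(3, 3)), -1), Add(1, Mul(3, Mul(3, 3))))) = Mul(-1, Mul(Pow(Add(80, 9), -1), Add(1, Mul(3, 9)))) = Mul(-1, Mul(Pow(89, -1), Add(1, 27))) = Mul(-1, Mul(Rational(1, 89), 28)) = Mul(-1, Rational(28, 89)) = Rational(-28, 89)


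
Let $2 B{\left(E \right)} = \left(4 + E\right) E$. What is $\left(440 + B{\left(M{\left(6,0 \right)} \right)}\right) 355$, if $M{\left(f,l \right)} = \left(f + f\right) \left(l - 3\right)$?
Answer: $360680$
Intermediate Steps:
$M{\left(f,l \right)} = 2 f \left(-3 + l\right)$
$B{\left(E \right)} = \frac{E \left(4 + E\right)}{2}$ ($B{\left(E \right)} = \frac{\left(4 + E\right) E}{2} = \frac{E \left(4 + E\right)}{2}$)
$\left(440 + B{\left(M{\left(6,0 \right)} \right)}\right) 355 = \left(440 + \frac{2 \cdot 6 \left(-3 + 0\right) \left(4 + 2 \cdot 6 \left(-3 + 0\right)\right)}{2}\right) 355 = \left(440 + \frac{2 \cdot 6 \left(-3\right) \left(4 + 2 \cdot 6 \left(-3\right)\right)}{2}\right) 355 = \left(440 + \frac{1}{2} \left(-36\right) \left(4 - 36\right)\right) 355 = \left(440 + \frac{1}{2} \left(-36\right) \left(-32\right)\right) 355 = \left(440 + 576\right) 355 = 1016 \cdot 355 = 360680$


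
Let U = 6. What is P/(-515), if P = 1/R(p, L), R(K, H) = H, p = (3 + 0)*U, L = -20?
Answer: 1/10300 ≈ 9.7087e-5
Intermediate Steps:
p = 18 (p = (3 + 0)*6 = 3*6 = 18)
P = -1/20 (P = 1/(-20) = -1/20 ≈ -0.050000)
P/(-515) = -1/20/(-515) = -1/20*(-1/515) = 1/10300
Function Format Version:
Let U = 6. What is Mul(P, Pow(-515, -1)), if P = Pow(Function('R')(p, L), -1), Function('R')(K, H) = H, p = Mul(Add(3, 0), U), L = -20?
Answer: Rational(1, 10300) ≈ 9.7087e-5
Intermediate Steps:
p = 18 (p = Mul(Add(3, 0), 6) = Mul(3, 6) = 18)
P = Rational(-1, 20) (P = Pow(-20, -1) = Rational(-1, 20) ≈ -0.050000)
Mul(P, Pow(-515, -1)) = Mul(Rational(-1, 20), Pow(-515, -1)) = Mul(Rational(-1, 20), Rational(-1, 515)) = Rational(1, 10300)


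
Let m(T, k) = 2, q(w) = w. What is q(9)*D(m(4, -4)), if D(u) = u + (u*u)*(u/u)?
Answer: 54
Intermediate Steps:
D(u) = u + u² (D(u) = u + u²*1 = u + u²)
q(9)*D(m(4, -4)) = 9*(2*(1 + 2)) = 9*(2*3) = 9*6 = 54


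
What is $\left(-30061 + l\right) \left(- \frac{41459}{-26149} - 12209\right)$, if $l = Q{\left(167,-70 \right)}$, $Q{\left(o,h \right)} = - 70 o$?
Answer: $\frac{13327406935182}{26149} \approx 5.0967 \cdot 10^{8}$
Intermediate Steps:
$l = -11690$ ($l = \left(-70\right) 167 = -11690$)
$\left(-30061 + l\right) \left(- \frac{41459}{-26149} - 12209\right) = \left(-30061 - 11690\right) \left(- \frac{41459}{-26149} - 12209\right) = - 41751 \left(\left(-41459\right) \left(- \frac{1}{26149}\right) - 12209\right) = - 41751 \left(\frac{41459}{26149} - 12209\right) = \left(-41751\right) \left(- \frac{319211682}{26149}\right) = \frac{13327406935182}{26149}$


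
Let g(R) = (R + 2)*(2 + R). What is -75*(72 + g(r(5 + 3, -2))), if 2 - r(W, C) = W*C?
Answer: -35400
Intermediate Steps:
r(W, C) = 2 - C*W (r(W, C) = 2 - W*C = 2 - C*W)
g(R) = (2 + R)² (g(R) = (2 + R)*(2 + R) = (2 + R)²)
-75*(72 + g(r(5 + 3, -2))) = -75*(72 + (2 + (2 - 1*(-2)*(5 + 3)))²) = -75*(72 + (2 + (2 - 1*(-2)*8))²) = -75*(72 + (2 + (2 + 16))²) = -75*(72 + (2 + 18)²) = -75*(72 + 20²) = -75*(72 + 400) = -75*472 = -35400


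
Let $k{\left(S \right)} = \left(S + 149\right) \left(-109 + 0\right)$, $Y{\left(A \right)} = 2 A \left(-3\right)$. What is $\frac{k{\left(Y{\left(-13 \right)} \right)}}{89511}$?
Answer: $- \frac{24743}{89511} \approx -0.27642$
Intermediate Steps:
$Y{\left(A \right)} = - 6 A$
$k{\left(S \right)} = -16241 - 109 S$ ($k{\left(S \right)} = \left(149 + S\right) \left(-109\right) = -16241 - 109 S$)
$\frac{k{\left(Y{\left(-13 \right)} \right)}}{89511} = \frac{-16241 - 109 \left(\left(-6\right) \left(-13\right)\right)}{89511} = \left(-16241 - 8502\right) \frac{1}{89511} = \left(-24743\right) \frac{1}{89511} = - \frac{24743}{89511}$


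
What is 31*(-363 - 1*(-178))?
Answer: -5735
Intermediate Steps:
31*(-363 - 1*(-178)) = 31*(-363 + 178) = 31*(-185) = -5735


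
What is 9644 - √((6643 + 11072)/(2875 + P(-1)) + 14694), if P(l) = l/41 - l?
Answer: 9644 - √908401084255/7861 ≈ 9522.8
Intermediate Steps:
P(l) = -40*l/41 (P(l) = l*(1/41) - l = l/41 - l = -40*l/41)
9644 - √((6643 + 11072)/(2875 + P(-1)) + 14694) = 9644 - √((6643 + 11072)/(2875 - 40/41*(-1)) + 14694) = 9644 - √(17715/(2875 + 40/41) + 14694) = 9644 - √(17715/(117915/41) + 14694) = 9644 - √(17715*(41/117915) + 14694) = 9644 - √(48421/7861 + 14694) = 9644 - √(115557955/7861) = 9644 - √908401084255/7861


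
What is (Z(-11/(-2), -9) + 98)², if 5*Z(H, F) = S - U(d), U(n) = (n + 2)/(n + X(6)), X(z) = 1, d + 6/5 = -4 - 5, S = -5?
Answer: 495908361/52900 ≈ 9374.5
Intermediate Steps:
d = -51/5 (d = -6/5 + (-4 - 5) = -6/5 - 9 = -51/5 ≈ -10.200)
U(n) = (2 + n)/(1 + n) (U(n) = (n + 2)/(n + 1) = (2 + n)/(1 + n))
Z(H, F) = -271/230 (Z(H, F) = (-5 - (2 - 51/5)/(1 - 51/5))/5 = (-5 - (-41)/((-46/5)*5))/5 = (-5 - (-5)*(-41)/(46*5))/5 = (-5 - 1*41/46)/5 = (-5 - 41/46)/5 = (⅕)*(-271/46) = -271/230)
(Z(-11/(-2), -9) + 98)² = (-271/230 + 98)² = (22269/230)² = 495908361/52900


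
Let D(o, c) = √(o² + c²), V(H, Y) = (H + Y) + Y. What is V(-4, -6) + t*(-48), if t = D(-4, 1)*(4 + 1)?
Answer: -16 - 240*√17 ≈ -1005.5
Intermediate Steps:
V(H, Y) = H + 2*Y
D(o, c) = √(c² + o²)
t = 5*√17 (t = √(1² + (-4)²)*(4 + 1) = √(1 + 16)*5 = √17*5 = 5*√17 ≈ 20.616)
V(-4, -6) + t*(-48) = (-4 + 2*(-6)) + (5*√17)*(-48) = (-4 - 12) - 240*√17 = -16 - 240*√17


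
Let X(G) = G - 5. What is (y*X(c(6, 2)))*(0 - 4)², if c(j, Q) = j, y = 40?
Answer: 640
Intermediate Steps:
X(G) = -5 + G
(y*X(c(6, 2)))*(0 - 4)² = (40*(-5 + 6))*(0 - 4)² = (40*1)*(-4)² = 40*16 = 640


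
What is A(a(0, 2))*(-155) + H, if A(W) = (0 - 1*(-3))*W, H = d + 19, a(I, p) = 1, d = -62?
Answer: -508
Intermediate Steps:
H = -43 (H = -62 + 19 = -43)
A(W) = 3*W (A(W) = (0 + 3)*W = 3*W)
A(a(0, 2))*(-155) + H = (3*1)*(-155) - 43 = 3*(-155) - 43 = -465 - 43 = -508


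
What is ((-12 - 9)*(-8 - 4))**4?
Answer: 4032758016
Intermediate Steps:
((-12 - 9)*(-8 - 4))**4 = (-21*(-12))**4 = 252**4 = 4032758016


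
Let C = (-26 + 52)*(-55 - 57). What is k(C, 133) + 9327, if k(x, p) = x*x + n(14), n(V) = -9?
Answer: 8489062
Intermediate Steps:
C = -2912 (C = 26*(-112) = -2912)
k(x, p) = -9 + x² (k(x, p) = x*x - 9 = x² - 9 = -9 + x²)
k(C, 133) + 9327 = (-9 + (-2912)²) + 9327 = (-9 + 8479744) + 9327 = 8479735 + 9327 = 8489062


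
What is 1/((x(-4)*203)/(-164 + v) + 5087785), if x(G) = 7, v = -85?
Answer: 249/1266857044 ≈ 1.9655e-7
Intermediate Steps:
1/((x(-4)*203)/(-164 + v) + 5087785) = 1/((7*203)/(-164 - 85) + 5087785) = 1/(1421/(-249) + 5087785) = 1/(1421*(-1/249) + 5087785) = 1/(-1421/249 + 5087785) = 1/(1266857044/249) = 249/1266857044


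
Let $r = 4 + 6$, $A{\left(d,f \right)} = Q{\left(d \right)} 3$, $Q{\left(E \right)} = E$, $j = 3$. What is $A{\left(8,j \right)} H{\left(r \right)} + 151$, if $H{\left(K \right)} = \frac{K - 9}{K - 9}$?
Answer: $175$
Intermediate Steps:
$A{\left(d,f \right)} = 3 d$ ($A{\left(d,f \right)} = d 3 = 3 d$)
$r = 10$
$H{\left(K \right)} = 1$ ($H{\left(K \right)} = \frac{-9 + K}{-9 + K} = 1$)
$A{\left(8,j \right)} H{\left(r \right)} + 151 = 3 \cdot 8 \cdot 1 + 151 = 24 \cdot 1 + 151 = 24 + 151 = 175$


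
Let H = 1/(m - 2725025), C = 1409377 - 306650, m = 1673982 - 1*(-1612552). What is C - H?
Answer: 619191135042/561509 ≈ 1.1027e+6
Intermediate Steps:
m = 3286534 (m = 1673982 + 1612552 = 3286534)
C = 1102727
H = 1/561509 (H = 1/(3286534 - 2725025) = 1/561509 ≈ 1.7809e-6)
C - H = 1102727 - 1*1/561509 = 1102727 - 1/561509 = 619191135042/561509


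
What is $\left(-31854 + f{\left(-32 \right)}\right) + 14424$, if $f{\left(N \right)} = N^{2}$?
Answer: $-16406$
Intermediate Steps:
$\left(-31854 + f{\left(-32 \right)}\right) + 14424 = \left(-31854 + \left(-32\right)^{2}\right) + 14424 = \left(-31854 + 1024\right) + 14424 = -30830 + 14424 = -16406$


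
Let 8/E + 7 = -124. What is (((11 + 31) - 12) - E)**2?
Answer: 15507844/17161 ≈ 903.67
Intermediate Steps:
E = -8/131 (E = 8/(-7 - 124) = 8/(-131) = 8*(-1/131) = -8/131 ≈ -0.061069)
(((11 + 31) - 12) - E)**2 = (((11 + 31) - 12) - 1*(-8/131))**2 = ((42 - 12) + 8/131)**2 = (30 + 8/131)**2 = (3938/131)**2 = 15507844/17161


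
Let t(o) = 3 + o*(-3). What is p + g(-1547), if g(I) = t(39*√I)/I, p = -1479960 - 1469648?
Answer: -4563043579/1547 + 9*I*√1547/119 ≈ -2.9496e+6 + 2.9747*I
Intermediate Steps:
t(o) = 3 - 3*o
p = -2949608
g(I) = (3 - 117*√I)/I
p + g(-1547) = -2949608 + 3*(1 - 39*I*√1547)/(-1547) = -2949608 + 3*(-1/1547)*(1 - 39*I*√1547) = -2949608 + (-3/1547 + 9*I*√1547/119) = -4563043579/1547 + 9*I*√1547/119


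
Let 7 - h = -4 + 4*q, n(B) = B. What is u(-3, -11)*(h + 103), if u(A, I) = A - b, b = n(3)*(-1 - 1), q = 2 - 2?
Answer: 342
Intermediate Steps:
q = 0
b = -6 (b = 3*(-1 - 1) = 3*(-2) = -6)
u(A, I) = 6 + A (u(A, I) = A - 1*(-6) = A + 6 = 6 + A)
h = 11 (h = 7 - (-4 + 4*0) = 7 - (-4 + 0) = 7 - 1*(-4) = 7 + 4 = 11)
u(-3, -11)*(h + 103) = (6 - 3)*(11 + 103) = 3*114 = 342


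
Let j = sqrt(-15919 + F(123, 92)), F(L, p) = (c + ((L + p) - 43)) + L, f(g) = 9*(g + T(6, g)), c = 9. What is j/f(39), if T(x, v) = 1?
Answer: I*sqrt(1735)/120 ≈ 0.34711*I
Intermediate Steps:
f(g) = 9 + 9*g (f(g) = 9*(g + 1) = 9*(1 + g) = 9 + 9*g)
F(L, p) = -34 + p + 2*L (F(L, p) = (9 + ((L + p) - 43)) + L = (9 + (-43 + L + p)) + L = (-34 + L + p) + L = -34 + p + 2*L)
j = 3*I*sqrt(1735) (j = sqrt(-15919 + (-34 + 92 + 2*123)) = sqrt(-15919 + (-34 + 92 + 246)) = sqrt(-15919 + 304) = sqrt(-15615) = 3*I*sqrt(1735) ≈ 124.96*I)
j/f(39) = (3*I*sqrt(1735))/(9 + 9*39) = (3*I*sqrt(1735))/(9 + 351) = (3*I*sqrt(1735))/360 = (3*I*sqrt(1735))*(1/360) = I*sqrt(1735)/120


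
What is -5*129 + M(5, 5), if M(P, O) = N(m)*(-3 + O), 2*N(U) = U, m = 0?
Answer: -645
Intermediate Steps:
N(U) = U/2
M(P, O) = 0 (M(P, O) = ((1/2)*0)*(-3 + O) = 0*(-3 + O) = 0)
-5*129 + M(5, 5) = -5*129 + 0 = -645 + 0 = -645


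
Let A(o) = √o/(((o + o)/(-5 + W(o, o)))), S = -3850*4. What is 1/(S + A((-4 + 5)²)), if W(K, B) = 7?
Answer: -1/15399 ≈ -6.4939e-5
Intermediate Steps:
S = -15400
A(o) = o^(-½) (A(o) = √o/(((o + o)/(-5 + 7))) = √o/(((2*o)/2)) = √o/(((2*o)*(½))) = √o/o = o^(-½))
1/(S + A((-4 + 5)²)) = 1/(-15400 + ((-4 + 5)²)^(-½)) = 1/(-15400 + (1²)^(-½)) = 1/(-15400 + 1^(-½)) = 1/(-15400 + 1) = 1/(-15399) = -1/15399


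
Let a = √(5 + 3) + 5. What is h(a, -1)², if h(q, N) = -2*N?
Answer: 4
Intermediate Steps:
a = 5 + 2*√2 (a = √8 + 5 = 2*√2 + 5 = 5 + 2*√2 ≈ 7.8284)
h(a, -1)² = (-2*(-1))² = 2² = 4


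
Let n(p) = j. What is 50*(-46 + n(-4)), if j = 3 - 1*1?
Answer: -2200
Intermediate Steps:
j = 2 (j = 3 - 1 = 2)
n(p) = 2
50*(-46 + n(-4)) = 50*(-46 + 2) = 50*(-44) = -2200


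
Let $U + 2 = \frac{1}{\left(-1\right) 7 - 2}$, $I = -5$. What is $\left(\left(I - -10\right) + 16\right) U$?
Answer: $- \frac{133}{3} \approx -44.333$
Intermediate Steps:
$U = - \frac{19}{9}$ ($U = -2 + \frac{1}{\left(-1\right) 7 - 2} = -2 + \frac{1}{-7 - 2} = -2 + \frac{1}{-9} = -2 - \frac{1}{9} = - \frac{19}{9} \approx -2.1111$)
$\left(\left(I - -10\right) + 16\right) U = \left(\left(-5 - -10\right) + 16\right) \left(- \frac{19}{9}\right) = \left(\left(-5 + 10\right) + 16\right) \left(- \frac{19}{9}\right) = \left(5 + 16\right) \left(- \frac{19}{9}\right) = 21 \left(- \frac{19}{9}\right) = - \frac{133}{3}$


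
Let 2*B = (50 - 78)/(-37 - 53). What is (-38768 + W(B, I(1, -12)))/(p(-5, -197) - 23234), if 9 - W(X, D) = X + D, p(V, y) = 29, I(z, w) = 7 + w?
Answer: 134149/80325 ≈ 1.6701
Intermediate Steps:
B = 7/45 (B = ((50 - 78)/(-37 - 53))/2 = (-28/(-90))/2 = (-28*(-1/90))/2 = (½)*(14/45) = 7/45 ≈ 0.15556)
W(X, D) = 9 - D - X (W(X, D) = 9 - (X + D) = 9 - (D + X) = 9 + (-D - X) = 9 - D - X)
(-38768 + W(B, I(1, -12)))/(p(-5, -197) - 23234) = (-38768 + (9 - (7 - 12) - 1*7/45))/(29 - 23234) = (-38768 + (9 - 1*(-5) - 7/45))/(-23205) = (-38768 + (9 + 5 - 7/45))*(-1/23205) = (-38768 + 623/45)*(-1/23205) = -1743937/45*(-1/23205) = 134149/80325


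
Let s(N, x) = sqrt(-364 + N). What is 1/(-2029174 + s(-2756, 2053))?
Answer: -1014587/2058773562698 - I*sqrt(195)/1029386781349 ≈ -4.9281e-7 - 1.3566e-11*I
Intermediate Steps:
1/(-2029174 + s(-2756, 2053)) = 1/(-2029174 + sqrt(-364 - 2756)) = 1/(-2029174 + sqrt(-3120)) = 1/(-2029174 + 4*I*sqrt(195))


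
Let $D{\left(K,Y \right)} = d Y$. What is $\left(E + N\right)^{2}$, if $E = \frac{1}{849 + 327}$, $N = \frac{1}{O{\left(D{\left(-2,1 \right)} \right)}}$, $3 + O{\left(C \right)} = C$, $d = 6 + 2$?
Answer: $\frac{1394761}{34574400} \approx 0.040341$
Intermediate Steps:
$d = 8$
$D{\left(K,Y \right)} = 8 Y$
$O{\left(C \right)} = -3 + C$
$N = \frac{1}{5}$ ($N = \frac{1}{-3 + 8 \cdot 1} = \frac{1}{-3 + 8} = \frac{1}{5} \approx 0.2$)
$E = \frac{1}{1176} \approx 0.00085034$
$\left(E + N\right)^{2} = \left(\frac{1}{1176} + \frac{1}{5}\right)^{2} = \left(\frac{1181}{5880}\right)^{2} = \frac{1394761}{34574400}$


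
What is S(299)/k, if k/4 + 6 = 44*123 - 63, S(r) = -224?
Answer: -56/5343 ≈ -0.010481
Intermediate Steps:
k = 21372 (k = -24 + 4*(44*123 - 63) = -24 + 4*(5412 - 63) = -24 + 4*5349 = -24 + 21396 = 21372)
S(299)/k = -224/21372 = -224*1/21372 = -56/5343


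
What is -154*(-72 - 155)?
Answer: 34958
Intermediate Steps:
-154*(-72 - 155) = -154*(-227) = 34958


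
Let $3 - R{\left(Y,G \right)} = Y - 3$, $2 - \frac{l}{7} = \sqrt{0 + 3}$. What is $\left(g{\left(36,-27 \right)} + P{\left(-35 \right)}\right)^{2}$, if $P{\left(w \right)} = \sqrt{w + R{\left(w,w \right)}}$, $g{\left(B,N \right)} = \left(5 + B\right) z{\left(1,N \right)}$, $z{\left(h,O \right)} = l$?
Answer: $\left(574 + \sqrt{6} - 287 \sqrt{3}\right)^{2} \approx 6296.6$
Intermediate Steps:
$l = 14 - 7 \sqrt{3}$ ($l = 14 - 7 \sqrt{0 + 3} = 14 - 7 \sqrt{3} \approx 1.8756$)
$z{\left(h,O \right)} = 14 - 7 \sqrt{3}$
$g{\left(B,N \right)} = \left(5 + B\right) \left(14 - 7 \sqrt{3}\right)$
$R{\left(Y,G \right)} = 6 - Y$ ($R{\left(Y,G \right)} = 3 - \left(Y - 3\right) = 3 - \left(-3 + Y\right) = 6 - Y$)
$P{\left(w \right)} = \sqrt{6}$ ($P{\left(w \right)} = \sqrt{w - \left(-6 + w\right)} = \sqrt{6}$)
$\left(g{\left(36,-27 \right)} + P{\left(-35 \right)}\right)^{2} = \left(7 \left(2 - \sqrt{3}\right) \left(5 + 36\right) + \sqrt{6}\right)^{2} = \left(7 \left(2 - \sqrt{3}\right) 41 + \sqrt{6}\right)^{2} = \left(\left(574 - 287 \sqrt{3}\right) + \sqrt{6}\right)^{2} = \left(574 + \sqrt{6} - 287 \sqrt{3}\right)^{2}$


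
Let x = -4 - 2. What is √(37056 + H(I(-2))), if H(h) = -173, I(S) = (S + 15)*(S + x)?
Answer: √36883 ≈ 192.05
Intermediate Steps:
x = -6
I(S) = (-6 + S)*(15 + S) (I(S) = (S + 15)*(S - 6) = (15 + S)*(-6 + S) = (-6 + S)*(15 + S))
√(37056 + H(I(-2))) = √(37056 - 173) = √36883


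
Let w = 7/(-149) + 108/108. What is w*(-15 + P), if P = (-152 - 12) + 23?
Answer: -22152/149 ≈ -148.67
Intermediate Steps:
w = 142/149 (w = 7*(-1/149) + 108*(1/108) = -7/149 + 1 = 142/149 ≈ 0.95302)
P = -141 (P = -164 + 23 = -141)
w*(-15 + P) = 142*(-15 - 141)/149 = (142/149)*(-156) = -22152/149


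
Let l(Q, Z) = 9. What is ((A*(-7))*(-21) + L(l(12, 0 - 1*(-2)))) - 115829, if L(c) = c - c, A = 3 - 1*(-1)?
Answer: -115241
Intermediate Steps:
A = 4 (A = 3 + 1 = 4)
L(c) = 0
((A*(-7))*(-21) + L(l(12, 0 - 1*(-2)))) - 115829 = ((4*(-7))*(-21) + 0) - 115829 = (-28*(-21) + 0) - 115829 = (588 + 0) - 115829 = 588 - 115829 = -115241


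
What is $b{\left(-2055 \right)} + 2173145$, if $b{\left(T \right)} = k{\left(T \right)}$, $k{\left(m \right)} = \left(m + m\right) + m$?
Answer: $2166980$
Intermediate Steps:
$k{\left(m \right)} = 3 m$ ($k{\left(m \right)} = 2 m + m = 3 m$)
$b{\left(T \right)} = 3 T$
$b{\left(-2055 \right)} + 2173145 = 3 \left(-2055\right) + 2173145 = -6165 + 2173145 = 2166980$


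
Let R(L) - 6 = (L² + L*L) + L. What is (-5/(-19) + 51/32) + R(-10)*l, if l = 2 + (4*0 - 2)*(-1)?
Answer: 477801/608 ≈ 785.86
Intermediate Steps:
R(L) = 6 + L + 2*L² (R(L) = 6 + ((L² + L*L) + L) = 6 + ((L² + L²) + L) = 6 + (2*L² + L) = 6 + (L + 2*L²) = 6 + L + 2*L²)
l = 4 (l = 2 + (0 - 2)*(-1) = 2 - 2*(-1) = 2 + 2 = 4)
(-5/(-19) + 51/32) + R(-10)*l = (-5/(-19) + 51/32) + (6 - 10 + 2*(-10)²)*4 = (-5*(-1/19) + 51*(1/32)) + (6 - 10 + 2*100)*4 = (5/19 + 51/32) + (6 - 10 + 200)*4 = 1129/608 + 196*4 = 1129/608 + 784 = 477801/608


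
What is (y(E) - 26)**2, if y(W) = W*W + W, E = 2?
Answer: 400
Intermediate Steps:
y(W) = W + W**2 (y(W) = W**2 + W = W + W**2)
(y(E) - 26)**2 = (2*(1 + 2) - 26)**2 = (2*3 - 26)**2 = (6 - 26)**2 = (-20)**2 = 400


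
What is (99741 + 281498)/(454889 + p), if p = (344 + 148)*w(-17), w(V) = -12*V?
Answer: 381239/555257 ≈ 0.68660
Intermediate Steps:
p = 100368 (p = (344 + 148)*(-12*(-17)) = 492*204 = 100368)
(99741 + 281498)/(454889 + p) = (99741 + 281498)/(454889 + 100368) = 381239/555257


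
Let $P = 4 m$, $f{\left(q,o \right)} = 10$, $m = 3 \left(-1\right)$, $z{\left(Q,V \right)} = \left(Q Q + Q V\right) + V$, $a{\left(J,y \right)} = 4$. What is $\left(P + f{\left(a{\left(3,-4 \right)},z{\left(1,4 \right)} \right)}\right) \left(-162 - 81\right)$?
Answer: $486$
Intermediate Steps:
$z{\left(Q,V \right)} = V + Q^{2} + Q V$ ($z{\left(Q,V \right)} = \left(Q^{2} + Q V\right) + V = V + Q^{2} + Q V$)
$m = -3$
$P = -12$ ($P = 4 \left(-3\right) = -12$)
$\left(P + f{\left(a{\left(3,-4 \right)},z{\left(1,4 \right)} \right)}\right) \left(-162 - 81\right) = \left(-12 + 10\right) \left(-162 - 81\right) = \left(-2\right) \left(-243\right) = 486$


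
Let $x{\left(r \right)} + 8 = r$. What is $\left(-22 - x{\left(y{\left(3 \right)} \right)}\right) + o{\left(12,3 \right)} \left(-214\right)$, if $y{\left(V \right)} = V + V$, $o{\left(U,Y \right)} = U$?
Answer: $-2588$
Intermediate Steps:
$y{\left(V \right)} = 2 V$
$x{\left(r \right)} = -8 + r$
$\left(-22 - x{\left(y{\left(3 \right)} \right)}\right) + o{\left(12,3 \right)} \left(-214\right) = \left(-22 - \left(-8 + 2 \cdot 3\right)\right) + 12 \left(-214\right) = \left(-22 - \left(-8 + 6\right)\right) - 2568 = \left(-22 - -2\right) - 2568 = \left(-22 + 2\right) - 2568 = -20 - 2568 = -2588$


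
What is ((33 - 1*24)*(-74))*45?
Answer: -29970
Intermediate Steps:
((33 - 1*24)*(-74))*45 = ((33 - 24)*(-74))*45 = (9*(-74))*45 = -666*45 = -29970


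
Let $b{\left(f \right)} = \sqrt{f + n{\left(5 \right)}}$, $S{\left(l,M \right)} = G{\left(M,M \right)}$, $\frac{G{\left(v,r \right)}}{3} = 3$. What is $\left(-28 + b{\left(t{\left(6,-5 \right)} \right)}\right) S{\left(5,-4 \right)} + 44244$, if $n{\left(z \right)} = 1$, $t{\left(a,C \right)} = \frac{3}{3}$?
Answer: $43992 + 9 \sqrt{2} \approx 44005.0$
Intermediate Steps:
$G{\left(v,r \right)} = 9$ ($G{\left(v,r \right)} = 3 \cdot 3 = 9$)
$t{\left(a,C \right)} = 1$ ($t{\left(a,C \right)} = 3 \cdot \frac{1}{3} = 1$)
$S{\left(l,M \right)} = 9$
$b{\left(f \right)} = \sqrt{1 + f}$ ($b{\left(f \right)} = \sqrt{f + 1} = \sqrt{1 + f}$)
$\left(-28 + b{\left(t{\left(6,-5 \right)} \right)}\right) S{\left(5,-4 \right)} + 44244 = \left(-28 + \sqrt{1 + 1}\right) 9 + 44244 = \left(-28 + \sqrt{2}\right) 9 + 44244 = \left(-252 + 9 \sqrt{2}\right) + 44244 = 43992 + 9 \sqrt{2}$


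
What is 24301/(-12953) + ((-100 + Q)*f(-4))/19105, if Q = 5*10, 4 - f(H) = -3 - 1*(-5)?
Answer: -93113181/49493413 ≈ -1.8813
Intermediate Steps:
f(H) = 2 (f(H) = 4 - (-3 - 1*(-5)) = 4 - (-3 + 5) = 4 - 1*2 = 4 - 2 = 2)
Q = 50
24301/(-12953) + ((-100 + Q)*f(-4))/19105 = 24301/(-12953) + ((-100 + 50)*2)/19105 = 24301*(-1/12953) - 50*2*(1/19105) = -24301/12953 - 100*1/19105 = -24301/12953 - 20/3821 = -93113181/49493413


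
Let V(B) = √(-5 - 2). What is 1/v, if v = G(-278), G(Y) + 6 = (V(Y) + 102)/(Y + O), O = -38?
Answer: -631368/3992011 + 316*I*√7/3992011 ≈ -0.15816 + 0.00020943*I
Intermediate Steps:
V(B) = I*√7 (V(B) = √(-7) = I*√7)
G(Y) = -6 + (102 + I*√7)/(-38 + Y) (G(Y) = -6 + (I*√7 + 102)/(Y - 38) = -6 + (102 + I*√7)/(-38 + Y))
v = -999/158 - I*√7/316 (v = (330 - 6*(-278) + I*√7)/(-38 - 278) = (330 + 1668 + I*√7)/(-316) = -(1998 + I*√7)/316 = -999/158 - I*√7/316 ≈ -6.3228 - 0.0083726*I)
1/v = 1/(-999/158 - I*√7/316)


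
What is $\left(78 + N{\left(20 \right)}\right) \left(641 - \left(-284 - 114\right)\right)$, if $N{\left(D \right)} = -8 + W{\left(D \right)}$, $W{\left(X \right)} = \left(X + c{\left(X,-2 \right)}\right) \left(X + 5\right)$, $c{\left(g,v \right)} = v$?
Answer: $540280$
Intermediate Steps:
$W{\left(X \right)} = \left(-2 + X\right) \left(5 + X\right)$ ($W{\left(X \right)} = \left(X - 2\right) \left(X + 5\right) = \left(-2 + X\right) \left(5 + X\right)$)
$N{\left(D \right)} = -18 + D^{2} + 3 D$ ($N{\left(D \right)} = -8 + \left(-10 + D^{2} + 3 D\right) = -18 + D^{2} + 3 D$)
$\left(78 + N{\left(20 \right)}\right) \left(641 - \left(-284 - 114\right)\right) = \left(78 + \left(-18 + 20^{2} + 3 \cdot 20\right)\right) \left(641 - \left(-284 - 114\right)\right) = \left(78 + \left(-18 + 400 + 60\right)\right) \left(641 - \left(-284 - 114\right)\right) = \left(78 + 442\right) \left(641 - -398\right) = 520 \left(641 + 398\right) = 520 \cdot 1039 = 540280$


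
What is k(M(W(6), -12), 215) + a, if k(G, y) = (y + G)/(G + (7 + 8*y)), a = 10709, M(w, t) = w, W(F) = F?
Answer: 18558918/1733 ≈ 10709.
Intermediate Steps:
k(G, y) = (G + y)/(7 + G + 8*y)
k(M(W(6), -12), 215) + a = (6 + 215)/(7 + 6 + 8*215) + 10709 = 221/(7 + 6 + 1720) + 10709 = 221/1733 + 10709 = 18558918/1733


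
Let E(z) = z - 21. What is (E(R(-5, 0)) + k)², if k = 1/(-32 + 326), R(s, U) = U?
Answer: 38105929/86436 ≈ 440.86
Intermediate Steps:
k = 1/294 ≈ 0.0034014
E(z) = -21 + z
(E(R(-5, 0)) + k)² = ((-21 + 0) + 1/294)² = (-21 + 1/294)² = (-6173/294)² = 38105929/86436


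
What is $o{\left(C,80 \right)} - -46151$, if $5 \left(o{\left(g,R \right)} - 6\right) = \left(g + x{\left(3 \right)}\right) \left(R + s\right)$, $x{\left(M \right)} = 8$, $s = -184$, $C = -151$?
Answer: $\frac{245657}{5} \approx 49131.0$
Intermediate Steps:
$o{\left(g,R \right)} = 6 + \frac{\left(-184 + R\right) \left(8 + g\right)}{5}$ ($o{\left(g,R \right)} = 6 + \frac{\left(g + 8\right) \left(R - 184\right)}{5} = 6 + \frac{\left(8 + g\right) \left(-184 + R\right)}{5} = 6 + \frac{\left(-184 + R\right) \left(8 + g\right)}{5}$)
$o{\left(C,80 \right)} - -46151 = \left(- \frac{1442}{5} - - \frac{27784}{5} + \frac{8}{5} \cdot 80 + \frac{1}{5} \cdot 80 \left(-151\right)\right) - -46151 = \left(- \frac{1442}{5} + \frac{27784}{5} + 128 - 2416\right) + 46151 = \frac{14902}{5} + 46151 = \frac{245657}{5}$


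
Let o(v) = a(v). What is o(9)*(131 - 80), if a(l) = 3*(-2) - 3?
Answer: -459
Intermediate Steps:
a(l) = -9 (a(l) = -6 - 3 = -9)
o(v) = -9
o(9)*(131 - 80) = -9*(131 - 80) = -9*51 = -459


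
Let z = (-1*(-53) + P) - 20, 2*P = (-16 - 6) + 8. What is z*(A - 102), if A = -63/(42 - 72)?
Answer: -12987/5 ≈ -2597.4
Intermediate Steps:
P = -7 (P = ((-16 - 6) + 8)/2 = (-22 + 8)/2 = (½)*(-14) = -7)
A = 21/10 (A = -63/(-30) = -63*(-1/30) = 21/10 ≈ 2.1000)
z = 26 (z = (-1*(-53) - 7) - 20 = (53 - 7) - 20 = 46 - 20 = 26)
z*(A - 102) = 26*(21/10 - 102) = 26*(-999/10) = -12987/5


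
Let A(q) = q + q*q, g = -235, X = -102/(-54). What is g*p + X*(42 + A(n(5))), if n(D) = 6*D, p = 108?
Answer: -23544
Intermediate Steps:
X = 17/9 (X = -102*(-1/54) = 17/9 ≈ 1.8889)
A(q) = q + q**2
g*p + X*(42 + A(n(5))) = -235*108 + 17*(42 + (6*5)*(1 + 6*5))/9 = -25380 + 17*(42 + 30*(1 + 30))/9 = -25380 + 17*(42 + 30*31)/9 = -25380 + 17*(42 + 930)/9 = -25380 + (17/9)*972 = -25380 + 1836 = -23544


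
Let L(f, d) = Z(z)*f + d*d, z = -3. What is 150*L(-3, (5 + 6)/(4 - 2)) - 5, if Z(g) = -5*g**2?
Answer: 49565/2 ≈ 24783.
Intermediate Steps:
L(f, d) = d**2 - 45*f (L(f, d) = (-5*(-3)**2)*f + d*d = (-5*9)*f + d**2 = -45*f + d**2 = d**2 - 45*f)
150*L(-3, (5 + 6)/(4 - 2)) - 5 = 150*(((5 + 6)/(4 - 2))**2 - 45*(-3)) - 5 = 150*((11/2)**2 + 135) - 5 = 150*(121/4 + 135) - 5 = 150*(661/4) - 5 = 49575/2 - 5 = 49565/2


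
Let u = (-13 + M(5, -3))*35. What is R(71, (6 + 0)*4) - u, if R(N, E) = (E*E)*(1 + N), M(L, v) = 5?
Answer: 41752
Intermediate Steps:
R(N, E) = E²*(1 + N)
u = -280 (u = (-13 + 5)*35 = -8*35 = -280)
R(71, (6 + 0)*4) - u = ((6 + 0)*4)²*(1 + 71) - 1*(-280) = (6*4)²*72 + 280 = 24²*72 + 280 = 576*72 + 280 = 41472 + 280 = 41752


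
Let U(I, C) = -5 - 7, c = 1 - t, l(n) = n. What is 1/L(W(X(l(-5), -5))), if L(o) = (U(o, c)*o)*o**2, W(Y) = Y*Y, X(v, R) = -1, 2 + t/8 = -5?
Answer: -1/12 ≈ -0.083333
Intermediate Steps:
t = -56 (t = -16 + 8*(-5) = -16 - 40 = -56)
c = 57 (c = 1 - 1*(-56) = 1 + 56 = 57)
W(Y) = Y**2
U(I, C) = -12
L(o) = -12*o**3 (L(o) = (-12*o)*o**2 = -12*o**3)
1/L(W(X(l(-5), -5))) = 1/(-12*((-1)**2)**3) = 1/(-12*1**3) = 1/(-12*1) = 1/(-12) = -1/12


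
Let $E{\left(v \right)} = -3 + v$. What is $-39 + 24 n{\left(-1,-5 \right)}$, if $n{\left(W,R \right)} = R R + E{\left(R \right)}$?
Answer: $369$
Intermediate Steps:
$n{\left(W,R \right)} = -3 + R + R^{2}$ ($n{\left(W,R \right)} = R R + \left(-3 + R\right) = R^{2} + \left(-3 + R\right) = -3 + R + R^{2}$)
$-39 + 24 n{\left(-1,-5 \right)} = -39 + 24 \left(-3 - 5 + \left(-5\right)^{2}\right) = -39 + 24 \left(-3 - 5 + 25\right) = -39 + 24 \cdot 17 = -39 + 408 = 369$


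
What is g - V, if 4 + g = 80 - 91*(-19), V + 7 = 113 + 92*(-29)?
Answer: 4367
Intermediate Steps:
V = -2562 (V = -7 + (113 + 92*(-29)) = -7 + (113 - 2668) = -7 - 2555 = -2562)
g = 1805 (g = -4 + (80 - 91*(-19)) = -4 + (80 + 1729) = -4 + 1809 = 1805)
g - V = 1805 - 1*(-2562) = 1805 + 2562 = 4367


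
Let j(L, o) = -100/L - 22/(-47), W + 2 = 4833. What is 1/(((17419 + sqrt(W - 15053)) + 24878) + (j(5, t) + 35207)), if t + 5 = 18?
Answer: 85581595/6631255656649 - 2209*I*sqrt(10222)/13262511313298 ≈ 1.2906e-5 - 1.684e-8*I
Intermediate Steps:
t = 13 (t = -5 + 18 = 13)
W = 4831 (W = -2 + 4833 = 4831)
j(L, o) = 22/47 - 100/L (j(L, o) = -100/L - 22*(-1/47) = -100/L + 22/47 = 22/47 - 100/L)
1/(((17419 + sqrt(W - 15053)) + 24878) + (j(5, t) + 35207)) = 1/(((17419 + sqrt(4831 - 15053)) + 24878) + ((22/47 - 100/5) + 35207)) = 1/(((17419 + sqrt(-10222)) + 24878) + ((22/47 - 100*1/5) + 35207)) = 1/(((17419 + I*sqrt(10222)) + 24878) + ((22/47 - 20) + 35207)) = 1/((42297 + I*sqrt(10222)) + (-918/47 + 35207)) = 1/((42297 + I*sqrt(10222)) + 1653811/47) = 1/(3641770/47 + I*sqrt(10222))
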